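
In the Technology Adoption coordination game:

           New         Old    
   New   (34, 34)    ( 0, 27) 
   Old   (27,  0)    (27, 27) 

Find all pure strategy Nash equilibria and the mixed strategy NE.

Pure NE: (New, New) and (Old, Old); Mixed NE: p = 0.7941, q = 0.7941

Work:
Check pure NE:
(New, New): (34, 34) - no unilateral deviation beneficial
(Old, Old): (27, 27) - no unilateral deviation beneficial
Mixed NE: P1 plays New with p = 0.7941, P2 plays New with q = 0.7941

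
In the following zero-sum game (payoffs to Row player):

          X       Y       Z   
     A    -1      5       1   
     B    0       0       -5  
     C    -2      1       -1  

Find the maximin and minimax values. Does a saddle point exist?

Maximin = -1, Minimax = 0, Saddle: False

Work:
Row minimums: [-1, -5, -2] → maximin = -1
Column maximums: [0, 5, 1] → minimax = 0
No saddle point (maximin ≠ minimax). Mixed strategy needed.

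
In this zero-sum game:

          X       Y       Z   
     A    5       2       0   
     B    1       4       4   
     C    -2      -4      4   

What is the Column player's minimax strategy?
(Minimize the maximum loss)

Column should play Y or Z (all achieve the minimum), value = 4

Work:
Column player minimizes Row's maximum payoff:
Column X: max payoff to Row = 5
Column Y: max payoff to Row = 4
Column Z: max payoff to Row = 4
Minimum is 4, achieved by columns Y, Z (tied).
Each of Y or Z is a minimax strategy.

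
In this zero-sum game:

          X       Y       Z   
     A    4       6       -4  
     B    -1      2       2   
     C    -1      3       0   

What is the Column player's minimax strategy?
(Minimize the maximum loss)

Column should play Z, value = 2

Work:
Column player minimizes Row's maximum payoff:
Column X: max payoff to Row = 4
Column Y: max payoff to Row = 6
Column Z: max payoff to Row = 2
Minimum is 2, achieved by column Z.
Minimax strategy: Z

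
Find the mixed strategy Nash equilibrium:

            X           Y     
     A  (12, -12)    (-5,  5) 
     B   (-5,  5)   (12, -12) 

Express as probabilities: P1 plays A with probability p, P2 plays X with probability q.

p = 0.5, q = 0.5

Work:
Find probabilities that make opponent indifferent:
P2 chooses q to make P1 indifferent between A and B
P1 chooses p to make P2 indifferent between X and Y
Mixed NE: P1 plays (A: 0.5, B: 0.5), P2 plays (X: 0.5, Y: 0.5)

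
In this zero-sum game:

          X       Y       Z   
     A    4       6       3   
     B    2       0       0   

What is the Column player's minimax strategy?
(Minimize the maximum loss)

Column should play Z, value = 3

Work:
Column player minimizes Row's maximum payoff:
Column X: max payoff to Row = 4
Column Y: max payoff to Row = 6
Column Z: max payoff to Row = 3
Minimum is 3, achieved by column Z.
Minimax strategy: Z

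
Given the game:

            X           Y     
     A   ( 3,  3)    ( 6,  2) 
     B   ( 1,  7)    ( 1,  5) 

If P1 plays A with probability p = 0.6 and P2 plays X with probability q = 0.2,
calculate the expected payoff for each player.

E[P1] = 3.64, E[P2] = 3.48

Work:
E[P1] = p·q·π₁(A,X) + p·(1-q)·π₁(A,Y) + (1-p)·q·π₁(B,X) + (1-p)·(1-q)·π₁(B,Y)
= 0.6·0.2·3 + 0.6·0.8·6 + 0.4·0.2·1 + 0.4·0.8·1
= 3.64

E[P2] = 3.48 (similar calculation)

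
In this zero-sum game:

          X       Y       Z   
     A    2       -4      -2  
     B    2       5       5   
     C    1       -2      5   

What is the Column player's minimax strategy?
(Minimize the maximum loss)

Column should play X, value = 2

Work:
Column player minimizes Row's maximum payoff:
Column X: max payoff to Row = 2
Column Y: max payoff to Row = 5
Column Z: max payoff to Row = 5
Minimum is 2, achieved by column X.
Minimax strategy: X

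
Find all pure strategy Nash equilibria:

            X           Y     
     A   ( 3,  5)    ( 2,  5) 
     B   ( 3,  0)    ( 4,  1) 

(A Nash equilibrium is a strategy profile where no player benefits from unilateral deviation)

Nash equilibrium: (A, X), (B, Y)

Work:
Best responses:
  P1 vs X: payoffs [3, 3] → best response A/B (payoff 3)
  P1 vs Y: payoffs [2, 4] → best response B (payoff 4)
  P2 vs A: payoffs [5, 5] → best response X/Y (payoff 5)
  P2 vs B: payoffs [0, 1] → best response Y (payoff 1)
Mutual best responses: (A,X), (B,Y) → Nash equilibria.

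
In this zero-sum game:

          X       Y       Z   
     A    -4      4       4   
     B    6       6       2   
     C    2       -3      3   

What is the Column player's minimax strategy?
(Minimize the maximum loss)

Column should play Z, value = 4

Work:
Column player minimizes Row's maximum payoff:
Column X: max payoff to Row = 6
Column Y: max payoff to Row = 6
Column Z: max payoff to Row = 4
Minimum is 4, achieved by column Z.
Minimax strategy: Z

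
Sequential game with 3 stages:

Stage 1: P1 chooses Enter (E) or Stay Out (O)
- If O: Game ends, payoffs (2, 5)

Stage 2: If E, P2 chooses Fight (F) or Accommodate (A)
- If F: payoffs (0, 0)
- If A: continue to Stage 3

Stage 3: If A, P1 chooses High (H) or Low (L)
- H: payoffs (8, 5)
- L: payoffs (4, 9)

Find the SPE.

SPE: (E, A, H); Outcome (8, 5)

Work:
Stage 3: P1 chooses H (8 vs 4)
Stage 2: P2: F->0, A->5 (anticipating H). Choose A
Stage 1: P1: O->2, E->8 (anticipating A, H). Choose E
SPE path: E -> A -> H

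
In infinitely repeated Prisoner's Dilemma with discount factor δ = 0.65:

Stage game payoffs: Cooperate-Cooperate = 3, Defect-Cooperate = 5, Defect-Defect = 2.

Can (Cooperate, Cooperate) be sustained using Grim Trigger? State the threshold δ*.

δ* = 0.6667; since δ = 0.65 < 0.6667, cooperation cannot be sustained

Work:
For Grim Trigger:
Cooperate forever: 3/(1-δ)
Defect then punished: 5 + 2·δ/(1-δ)
Need: 3/(1-δ) ≥ 5 + 2·δ/(1-δ)
Solving: δ ≥ (T-R)/(T-P) = (5-3)/(5-2) = 0.6667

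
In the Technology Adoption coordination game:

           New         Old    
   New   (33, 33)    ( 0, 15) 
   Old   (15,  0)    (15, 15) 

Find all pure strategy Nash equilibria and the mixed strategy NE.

Pure NE: (New, New) and (Old, Old); Mixed NE: p = 0.4545, q = 0.4545

Work:
Check pure NE:
(New, New): (33, 33) - no unilateral deviation beneficial
(Old, Old): (15, 15) - no unilateral deviation beneficial
Mixed NE: P1 plays New with p = 0.4545, P2 plays New with q = 0.4545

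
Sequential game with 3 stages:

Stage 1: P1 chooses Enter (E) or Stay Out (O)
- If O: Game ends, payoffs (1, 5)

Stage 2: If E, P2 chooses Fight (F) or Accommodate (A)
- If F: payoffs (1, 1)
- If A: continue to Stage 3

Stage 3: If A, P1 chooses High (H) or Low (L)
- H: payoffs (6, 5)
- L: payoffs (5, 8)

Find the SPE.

SPE: (E, A, H); Outcome (6, 5)

Work:
Stage 3: P1 chooses H (6 vs 5)
Stage 2: P2: F->1, A->5 (anticipating H). Choose A
Stage 1: P1: O->1, E->6 (anticipating A, H). Choose E
SPE path: E -> A -> H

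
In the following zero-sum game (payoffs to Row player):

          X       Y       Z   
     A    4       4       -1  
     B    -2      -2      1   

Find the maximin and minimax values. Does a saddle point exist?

Maximin = -1, Minimax = 1, Saddle: False

Work:
Row minimums: [-1, -2] → maximin = -1
Column maximums: [4, 4, 1] → minimax = 1
No saddle point (maximin ≠ minimax). Mixed strategy needed.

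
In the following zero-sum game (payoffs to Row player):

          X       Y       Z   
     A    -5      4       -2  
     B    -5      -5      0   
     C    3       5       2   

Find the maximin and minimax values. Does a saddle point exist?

Maximin = 2, Minimax = 2, Saddle: True

Work:
Row minimums: [-5, -5, 2] → maximin = 2
Column maximums: [3, 5, 2] → minimax = 2
Saddle point exists! Game value = 2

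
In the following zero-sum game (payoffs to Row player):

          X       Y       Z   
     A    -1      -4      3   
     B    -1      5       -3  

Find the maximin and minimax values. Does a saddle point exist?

Maximin = -3, Minimax = -1, Saddle: False

Work:
Row minimums: [-4, -3] → maximin = -3
Column maximums: [-1, 5, 3] → minimax = -1
No saddle point (maximin ≠ minimax). Mixed strategy needed.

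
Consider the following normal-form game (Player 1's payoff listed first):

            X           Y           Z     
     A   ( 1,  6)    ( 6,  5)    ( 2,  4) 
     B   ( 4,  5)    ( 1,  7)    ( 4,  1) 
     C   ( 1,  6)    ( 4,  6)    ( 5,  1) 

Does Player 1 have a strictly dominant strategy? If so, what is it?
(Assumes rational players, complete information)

No strictly dominant strategy exists for Player 1

Work:
A strategy strictly dominates another if it gives a strictly higher payoff against every opponent action. Compare each pair of P1's strategies column-by-column:
  A vs B: [1 vs 4, 6 vs 1, 2 vs 4] → A does not strictly dominate B (column X: 1 ≤ 4)
  A vs C: [1 vs 1, 6 vs 4, 2 vs 5] → A does not strictly dominate C (column X: 1 ≤ 1)
  B vs A: [4 vs 1, 1 vs 6, 4 vs 2] → B does not strictly dominate A (column Y: 1 ≤ 6)
  B vs C: [4 vs 1, 1 vs 4, 4 vs 5] → B does not strictly dominate C (column Y: 1 ≤ 4)
  C vs A: [1 vs 1, 4 vs 6, 5 vs 2] → C does not strictly dominate A (column X: 1 ≤ 1)
  C vs B: [1 vs 4, 4 vs 1, 5 vs 4] → C does not strictly dominate B (column X: 1 ≤ 4)
No single strategy strictly dominates all others → no strictly dominant strategy.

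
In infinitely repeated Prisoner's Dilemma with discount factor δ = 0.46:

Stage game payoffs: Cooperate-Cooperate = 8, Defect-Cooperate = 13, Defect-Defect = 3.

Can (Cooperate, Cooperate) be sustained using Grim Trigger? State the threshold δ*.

δ* = 0.5; since δ = 0.46 < 0.5, cooperation cannot be sustained

Work:
For Grim Trigger:
Cooperate forever: 8/(1-δ)
Defect then punished: 13 + 3·δ/(1-δ)
Need: 8/(1-δ) ≥ 13 + 3·δ/(1-δ)
Solving: δ ≥ (T-R)/(T-P) = (13-8)/(13-3) = 0.5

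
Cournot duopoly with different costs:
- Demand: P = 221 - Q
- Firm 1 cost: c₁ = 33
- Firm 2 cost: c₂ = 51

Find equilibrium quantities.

q₁* = 68.67, q₂* = 50.67

Work:
Reaction: q₁ = (221 - 33 - q₂)/2
Reaction: q₂ = (221 - 51 - q₁)/2
Solve simultaneously:
q₁* = (221 - 2×33 + 51)/3 = 68.67
q₂* = (221 - 2×51 + 33)/3 = 50.67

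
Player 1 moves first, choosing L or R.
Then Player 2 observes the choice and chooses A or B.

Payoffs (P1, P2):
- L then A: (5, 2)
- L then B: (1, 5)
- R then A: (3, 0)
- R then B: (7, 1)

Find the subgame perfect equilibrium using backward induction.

P1 plays R, P2 plays B after L and B after R; Payoff (7, 1)

Work:
Backward induction:
After L: P2 chooses B → P1 gets 1
After R: P2 chooses B → P1 gets 7
P1 chooses R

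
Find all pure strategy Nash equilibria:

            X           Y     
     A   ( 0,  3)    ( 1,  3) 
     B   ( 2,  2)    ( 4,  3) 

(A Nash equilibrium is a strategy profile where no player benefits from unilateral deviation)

Nash equilibrium: (B, Y)

Work:
Best responses:
  P1 vs X: payoffs [0, 2] → best response B (payoff 2)
  P1 vs Y: payoffs [1, 4] → best response B (payoff 4)
  P2 vs A: payoffs [3, 3] → best response X/Y (payoff 3)
  P2 vs B: payoffs [2, 3] → best response Y (payoff 3)
Mutual best responses: (B,Y) → Nash equilibria.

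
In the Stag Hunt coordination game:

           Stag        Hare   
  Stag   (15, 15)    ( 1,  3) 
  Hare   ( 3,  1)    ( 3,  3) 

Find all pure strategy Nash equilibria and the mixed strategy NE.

Pure NE: (Stag, Stag) and (Hare, Hare); Mixed NE: p = 0.1429, q = 0.1429

Work:
Check pure NE:
(Stag, Stag): (15, 15) - no unilateral deviation beneficial
(Hare, Hare): (3, 3) - no unilateral deviation beneficial
Mixed NE: P1 plays Stag with p = 0.1429, P2 plays Stag with q = 0.1429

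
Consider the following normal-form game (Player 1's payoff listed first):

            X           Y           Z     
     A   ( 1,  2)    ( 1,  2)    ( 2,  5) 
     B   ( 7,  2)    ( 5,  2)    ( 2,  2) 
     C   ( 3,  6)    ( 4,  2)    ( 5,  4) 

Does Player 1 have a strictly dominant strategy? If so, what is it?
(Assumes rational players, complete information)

No strictly dominant strategy exists for Player 1

Work:
A strategy strictly dominates another if it gives a strictly higher payoff against every opponent action. Compare each pair of P1's strategies column-by-column:
  A vs B: [1 vs 7, 1 vs 5, 2 vs 2] → A does not strictly dominate B (column X: 1 ≤ 7)
  A vs C: [1 vs 3, 1 vs 4, 2 vs 5] → A does not strictly dominate C (column X: 1 ≤ 3)
  B vs A: [7 vs 1, 5 vs 1, 2 vs 2] → B does not strictly dominate A (column Z: 2 ≤ 2)
  B vs C: [7 vs 3, 5 vs 4, 2 vs 5] → B does not strictly dominate C (column Z: 2 ≤ 5)
  C vs A: [3 vs 1, 4 vs 1, 5 vs 2] → C strictly dominates A
  C vs B: [3 vs 7, 4 vs 5, 5 vs 2] → C does not strictly dominate B (column X: 3 ≤ 7)
No single strategy strictly dominates all others → no strictly dominant strategy.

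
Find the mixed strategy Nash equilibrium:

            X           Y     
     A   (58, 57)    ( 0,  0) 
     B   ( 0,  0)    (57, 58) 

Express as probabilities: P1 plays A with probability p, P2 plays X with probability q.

p = 0.5043, q = 0.4957

Work:
Find probabilities that make opponent indifferent:
P2 chooses q to make P1 indifferent between A and B
P1 chooses p to make P2 indifferent between X and Y
Mixed NE: P1 plays (A: 0.5043, B: 0.4957), P2 plays (X: 0.4957, Y: 0.5043)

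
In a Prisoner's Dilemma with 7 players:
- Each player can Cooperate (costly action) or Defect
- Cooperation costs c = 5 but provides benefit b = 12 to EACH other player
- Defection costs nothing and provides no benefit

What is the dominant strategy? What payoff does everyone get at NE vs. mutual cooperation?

Dominant: Defect; NE payoff = 0; Coop payoff = 67

Work:
Defect dominates (saves cost c = 5, benefit to others is external)
NE: All defect → everyone gets 0
If all cooperate: each receives (6)×12 - 5 = 67
Social dilemma: 67 > 0 but NE gives 0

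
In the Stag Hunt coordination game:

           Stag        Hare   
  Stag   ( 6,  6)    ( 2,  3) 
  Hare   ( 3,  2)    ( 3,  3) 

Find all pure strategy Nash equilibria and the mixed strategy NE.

Pure NE: (Stag, Stag) and (Hare, Hare); Mixed NE: p = 0.25, q = 0.25

Work:
Check pure NE:
(Stag, Stag): (6, 6) - no unilateral deviation beneficial
(Hare, Hare): (3, 3) - no unilateral deviation beneficial
Mixed NE: P1 plays Stag with p = 0.25, P2 plays Stag with q = 0.25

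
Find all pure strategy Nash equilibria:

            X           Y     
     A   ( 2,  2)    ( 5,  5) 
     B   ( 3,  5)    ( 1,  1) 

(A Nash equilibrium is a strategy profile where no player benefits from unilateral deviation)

Nash equilibrium: (A, Y), (B, X)

Work:
Best responses:
  P1 vs X: payoffs [2, 3] → best response B (payoff 3)
  P1 vs Y: payoffs [5, 1] → best response A (payoff 5)
  P2 vs A: payoffs [2, 5] → best response Y (payoff 5)
  P2 vs B: payoffs [5, 1] → best response X (payoff 5)
Mutual best responses: (A,Y), (B,X) → Nash equilibria.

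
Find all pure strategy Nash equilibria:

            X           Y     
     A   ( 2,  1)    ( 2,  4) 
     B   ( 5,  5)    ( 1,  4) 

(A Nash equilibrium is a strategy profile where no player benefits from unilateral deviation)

Nash equilibrium: (A, Y), (B, X)

Work:
Best responses:
  P1 vs X: payoffs [2, 5] → best response B (payoff 5)
  P1 vs Y: payoffs [2, 1] → best response A (payoff 2)
  P2 vs A: payoffs [1, 4] → best response Y (payoff 4)
  P2 vs B: payoffs [5, 4] → best response X (payoff 5)
Mutual best responses: (A,Y), (B,X) → Nash equilibria.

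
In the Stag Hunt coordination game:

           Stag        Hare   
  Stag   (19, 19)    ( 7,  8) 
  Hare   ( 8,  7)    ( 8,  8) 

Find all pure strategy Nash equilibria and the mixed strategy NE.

Pure NE: (Stag, Stag) and (Hare, Hare); Mixed NE: p = 0.0833, q = 0.0833

Work:
Check pure NE:
(Stag, Stag): (19, 19) - no unilateral deviation beneficial
(Hare, Hare): (8, 8) - no unilateral deviation beneficial
Mixed NE: P1 plays Stag with p = 0.0833, P2 plays Stag with q = 0.0833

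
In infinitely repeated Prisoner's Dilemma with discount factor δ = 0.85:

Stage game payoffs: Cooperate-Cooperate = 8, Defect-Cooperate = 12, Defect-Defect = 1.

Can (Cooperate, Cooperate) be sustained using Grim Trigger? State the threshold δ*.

δ* = 0.3636; since δ = 0.85 ≥ 0.3636, cooperation can be sustained

Work:
For Grim Trigger:
Cooperate forever: 8/(1-δ)
Defect then punished: 12 + 1·δ/(1-δ)
Need: 8/(1-δ) ≥ 12 + 1·δ/(1-δ)
Solving: δ ≥ (T-R)/(T-P) = (12-8)/(12-1) = 0.3636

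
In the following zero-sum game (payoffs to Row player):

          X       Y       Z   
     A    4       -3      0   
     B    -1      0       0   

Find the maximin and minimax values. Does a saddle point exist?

Maximin = -1, Minimax = 0, Saddle: False

Work:
Row minimums: [-3, -1] → maximin = -1
Column maximums: [4, 0, 0] → minimax = 0
No saddle point (maximin ≠ minimax). Mixed strategy needed.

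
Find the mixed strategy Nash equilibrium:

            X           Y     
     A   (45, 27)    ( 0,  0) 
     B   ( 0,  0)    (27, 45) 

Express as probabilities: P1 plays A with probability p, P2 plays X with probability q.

p = 0.625, q = 0.375

Work:
Find probabilities that make opponent indifferent:
P2 chooses q to make P1 indifferent between A and B
P1 chooses p to make P2 indifferent between X and Y
Mixed NE: P1 plays (A: 0.625, B: 0.375), P2 plays (X: 0.375, Y: 0.625)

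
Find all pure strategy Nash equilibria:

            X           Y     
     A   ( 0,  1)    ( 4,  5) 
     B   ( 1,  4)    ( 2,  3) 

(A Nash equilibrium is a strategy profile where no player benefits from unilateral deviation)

Nash equilibrium: (A, Y), (B, X)

Work:
Best responses:
  P1 vs X: payoffs [0, 1] → best response B (payoff 1)
  P1 vs Y: payoffs [4, 2] → best response A (payoff 4)
  P2 vs A: payoffs [1, 5] → best response Y (payoff 5)
  P2 vs B: payoffs [4, 3] → best response X (payoff 4)
Mutual best responses: (A,Y), (B,X) → Nash equilibria.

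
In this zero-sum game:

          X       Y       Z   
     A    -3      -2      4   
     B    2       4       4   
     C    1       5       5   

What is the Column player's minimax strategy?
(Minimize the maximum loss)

Column should play X, value = 2

Work:
Column player minimizes Row's maximum payoff:
Column X: max payoff to Row = 2
Column Y: max payoff to Row = 5
Column Z: max payoff to Row = 5
Minimum is 2, achieved by column X.
Minimax strategy: X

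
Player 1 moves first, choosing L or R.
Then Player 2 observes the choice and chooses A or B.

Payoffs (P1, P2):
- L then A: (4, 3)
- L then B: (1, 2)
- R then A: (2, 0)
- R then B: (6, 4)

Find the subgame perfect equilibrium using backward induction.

P1 plays R, P2 plays A after L and B after R; Payoff (6, 4)

Work:
Backward induction:
After L: P2 chooses A → P1 gets 4
After R: P2 chooses B → P1 gets 6
P1 chooses R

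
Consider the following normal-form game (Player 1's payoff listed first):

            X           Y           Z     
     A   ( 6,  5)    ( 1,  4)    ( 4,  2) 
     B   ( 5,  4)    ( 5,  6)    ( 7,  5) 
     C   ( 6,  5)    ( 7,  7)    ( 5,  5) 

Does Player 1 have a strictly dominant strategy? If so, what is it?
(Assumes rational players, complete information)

No strictly dominant strategy exists for Player 1

Work:
A strategy strictly dominates another if it gives a strictly higher payoff against every opponent action. Compare each pair of P1's strategies column-by-column:
  A vs B: [6 vs 5, 1 vs 5, 4 vs 7] → A does not strictly dominate B (column Y: 1 ≤ 5)
  A vs C: [6 vs 6, 1 vs 7, 4 vs 5] → A does not strictly dominate C (column X: 6 ≤ 6)
  B vs A: [5 vs 6, 5 vs 1, 7 vs 4] → B does not strictly dominate A (column X: 5 ≤ 6)
  B vs C: [5 vs 6, 5 vs 7, 7 vs 5] → B does not strictly dominate C (column X: 5 ≤ 6)
  C vs A: [6 vs 6, 7 vs 1, 5 vs 4] → C does not strictly dominate A (column X: 6 ≤ 6)
  C vs B: [6 vs 5, 7 vs 5, 5 vs 7] → C does not strictly dominate B (column Z: 5 ≤ 7)
No single strategy strictly dominates all others → no strictly dominant strategy.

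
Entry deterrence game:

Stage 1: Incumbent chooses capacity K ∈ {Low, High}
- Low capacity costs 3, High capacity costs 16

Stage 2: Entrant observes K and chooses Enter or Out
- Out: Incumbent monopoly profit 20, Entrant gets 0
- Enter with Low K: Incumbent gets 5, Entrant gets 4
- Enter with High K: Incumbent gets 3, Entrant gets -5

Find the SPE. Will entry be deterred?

SPE: (High, Enter|Low, Out|High); Entry deterred. Incumbent net profit = 4

Work:
After Low K: Entrant enters (4 > 0)
After High K: Entrant stays out (-5 < 0)
Incumbent: Low → 5−3=2, High → 20−16=4
Incumbent chooses High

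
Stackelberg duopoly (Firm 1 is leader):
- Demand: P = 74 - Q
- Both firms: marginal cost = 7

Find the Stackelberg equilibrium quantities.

q₁* (leader) = 33.5, q₂* (follower) = 16.75

Work:
Follower's reaction: q₂ = (a - c - q₁)/2
Leader substitutes: π₁ = q₁·(a - q₁ - (a-c-q₁)/2 - c)
FOC: q₁* = (74 - 7)/2 = 33.50
Then: q₂* = (74 - 7 - 33.5)/2 = 16.75
Leader has first-mover advantage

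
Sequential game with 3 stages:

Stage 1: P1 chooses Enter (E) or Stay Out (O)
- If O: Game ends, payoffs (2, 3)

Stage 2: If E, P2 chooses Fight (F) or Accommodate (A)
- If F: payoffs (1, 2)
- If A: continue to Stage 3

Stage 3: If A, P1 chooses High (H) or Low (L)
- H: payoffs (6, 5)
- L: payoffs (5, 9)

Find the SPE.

SPE: (E, A, H); Outcome (6, 5)

Work:
Stage 3: P1 chooses H (6 vs 5)
Stage 2: P2: F->2, A->5 (anticipating H). Choose A
Stage 1: P1: O->2, E->6 (anticipating A, H). Choose E
SPE path: E -> A -> H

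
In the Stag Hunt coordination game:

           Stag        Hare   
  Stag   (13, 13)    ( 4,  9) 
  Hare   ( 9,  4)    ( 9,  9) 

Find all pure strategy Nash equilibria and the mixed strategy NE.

Pure NE: (Stag, Stag) and (Hare, Hare); Mixed NE: p = 0.5556, q = 0.5556

Work:
Check pure NE:
(Stag, Stag): (13, 13) - no unilateral deviation beneficial
(Hare, Hare): (9, 9) - no unilateral deviation beneficial
Mixed NE: P1 plays Stag with p = 0.5556, P2 plays Stag with q = 0.5556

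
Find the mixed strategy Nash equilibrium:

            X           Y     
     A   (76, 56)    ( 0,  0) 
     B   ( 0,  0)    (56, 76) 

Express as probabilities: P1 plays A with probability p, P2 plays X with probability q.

p = 0.5758, q = 0.4242

Work:
Find probabilities that make opponent indifferent:
P2 chooses q to make P1 indifferent between A and B
P1 chooses p to make P2 indifferent between X and Y
Mixed NE: P1 plays (A: 0.5758, B: 0.4242), P2 plays (X: 0.4242, Y: 0.5758)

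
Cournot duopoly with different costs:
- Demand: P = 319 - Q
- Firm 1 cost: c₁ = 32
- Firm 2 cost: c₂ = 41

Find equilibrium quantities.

q₁* = 98.67, q₂* = 89.67

Work:
Reaction: q₁ = (319 - 32 - q₂)/2
Reaction: q₂ = (319 - 41 - q₁)/2
Solve simultaneously:
q₁* = (319 - 2×32 + 41)/3 = 98.67
q₂* = (319 - 2×41 + 32)/3 = 89.67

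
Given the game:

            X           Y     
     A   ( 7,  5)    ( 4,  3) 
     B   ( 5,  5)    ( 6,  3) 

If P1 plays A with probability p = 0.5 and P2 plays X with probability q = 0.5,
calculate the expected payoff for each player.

E[P1] = 5.5, E[P2] = 4.0

Work:
E[P1] = p·q·π₁(A,X) + p·(1-q)·π₁(A,Y) + (1-p)·q·π₁(B,X) + (1-p)·(1-q)·π₁(B,Y)
= 0.5·0.5·7 + 0.5·0.5·4 + 0.5·0.5·5 + 0.5·0.5·6
= 5.5

E[P2] = 4.0 (similar calculation)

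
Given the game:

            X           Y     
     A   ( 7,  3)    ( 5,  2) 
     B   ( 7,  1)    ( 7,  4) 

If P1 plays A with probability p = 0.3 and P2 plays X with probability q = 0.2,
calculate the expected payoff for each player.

E[P1] = 6.52, E[P2] = 3.04

Work:
E[P1] = p·q·π₁(A,X) + p·(1-q)·π₁(A,Y) + (1-p)·q·π₁(B,X) + (1-p)·(1-q)·π₁(B,Y)
= 0.3·0.2·7 + 0.3·0.8·5 + 0.7·0.2·7 + 0.7·0.8·7
= 6.52

E[P2] = 3.04 (similar calculation)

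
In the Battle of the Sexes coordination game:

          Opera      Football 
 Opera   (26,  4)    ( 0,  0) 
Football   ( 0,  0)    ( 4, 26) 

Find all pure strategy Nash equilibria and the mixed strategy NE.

Pure NE: (Opera, Opera) and (Football, Football); Mixed NE: p = 0.8667, q = 0.1333

Work:
Check pure NE:
(Opera, Opera): (26, 4) - no unilateral deviation beneficial
(Football, Football): (4, 26) - no unilateral deviation beneficial
Mixed NE: P1 plays Opera with p = 0.8667, P2 plays Opera with q = 0.1333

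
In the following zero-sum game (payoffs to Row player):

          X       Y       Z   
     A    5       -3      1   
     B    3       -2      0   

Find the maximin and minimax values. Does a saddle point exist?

Maximin = -2, Minimax = -2, Saddle: True

Work:
Row minimums: [-3, -2] → maximin = -2
Column maximums: [5, -2, 1] → minimax = -2
Saddle point exists! Game value = -2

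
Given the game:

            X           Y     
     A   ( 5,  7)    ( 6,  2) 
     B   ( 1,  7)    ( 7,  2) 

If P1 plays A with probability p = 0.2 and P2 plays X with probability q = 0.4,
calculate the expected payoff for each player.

E[P1] = 4.8, E[P2] = 4.0

Work:
E[P1] = p·q·π₁(A,X) + p·(1-q)·π₁(A,Y) + (1-p)·q·π₁(B,X) + (1-p)·(1-q)·π₁(B,Y)
= 0.2·0.4·5 + 0.2·0.6·6 + 0.8·0.4·1 + 0.8·0.6·7
= 4.8

E[P2] = 4.0 (similar calculation)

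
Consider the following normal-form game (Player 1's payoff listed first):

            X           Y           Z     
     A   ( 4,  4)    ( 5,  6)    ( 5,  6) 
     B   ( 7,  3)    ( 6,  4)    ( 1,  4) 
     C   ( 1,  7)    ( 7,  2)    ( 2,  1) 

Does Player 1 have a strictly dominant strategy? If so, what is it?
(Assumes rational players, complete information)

No strictly dominant strategy exists for Player 1

Work:
A strategy strictly dominates another if it gives a strictly higher payoff against every opponent action. Compare each pair of P1's strategies column-by-column:
  A vs B: [4 vs 7, 5 vs 6, 5 vs 1] → A does not strictly dominate B (column X: 4 ≤ 7)
  A vs C: [4 vs 1, 5 vs 7, 5 vs 2] → A does not strictly dominate C (column Y: 5 ≤ 7)
  B vs A: [7 vs 4, 6 vs 5, 1 vs 5] → B does not strictly dominate A (column Z: 1 ≤ 5)
  B vs C: [7 vs 1, 6 vs 7, 1 vs 2] → B does not strictly dominate C (column Y: 6 ≤ 7)
  C vs A: [1 vs 4, 7 vs 5, 2 vs 5] → C does not strictly dominate A (column X: 1 ≤ 4)
  C vs B: [1 vs 7, 7 vs 6, 2 vs 1] → C does not strictly dominate B (column X: 1 ≤ 7)
No single strategy strictly dominates all others → no strictly dominant strategy.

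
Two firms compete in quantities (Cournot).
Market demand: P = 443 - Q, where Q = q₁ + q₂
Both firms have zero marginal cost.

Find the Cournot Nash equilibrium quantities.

q₁* = q₂* = 147.67; P* = 147.67

Work:
Profit: π_i = P·q_i = (a - q_i - q_j)·q_i
FOC: ∂π_i/∂q_i = a - 2q_i - q_j = 0
Reaction function: q_i = (443 - q_j)/2
Symmetry: q* = 443/3 = 147.67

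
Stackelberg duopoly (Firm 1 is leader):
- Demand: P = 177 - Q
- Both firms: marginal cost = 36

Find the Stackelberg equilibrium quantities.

q₁* (leader) = 70.5, q₂* (follower) = 35.25

Work:
Follower's reaction: q₂ = (a - c - q₁)/2
Leader substitutes: π₁ = q₁·(a - q₁ - (a-c-q₁)/2 - c)
FOC: q₁* = (177 - 36)/2 = 70.50
Then: q₂* = (177 - 36 - 70.5)/2 = 35.25
Leader has first-mover advantage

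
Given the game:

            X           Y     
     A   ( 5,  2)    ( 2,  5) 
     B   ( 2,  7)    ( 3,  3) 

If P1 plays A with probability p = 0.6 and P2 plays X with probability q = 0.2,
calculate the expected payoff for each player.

E[P1] = 2.68, E[P2] = 4.16

Work:
E[P1] = p·q·π₁(A,X) + p·(1-q)·π₁(A,Y) + (1-p)·q·π₁(B,X) + (1-p)·(1-q)·π₁(B,Y)
= 0.6·0.2·5 + 0.6·0.8·2 + 0.4·0.2·2 + 0.4·0.8·3
= 2.68

E[P2] = 4.16 (similar calculation)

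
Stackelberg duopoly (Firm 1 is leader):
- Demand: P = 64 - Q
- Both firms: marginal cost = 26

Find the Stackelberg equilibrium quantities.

q₁* (leader) = 19.0, q₂* (follower) = 9.5

Work:
Follower's reaction: q₂ = (a - c - q₁)/2
Leader substitutes: π₁ = q₁·(a - q₁ - (a-c-q₁)/2 - c)
FOC: q₁* = (64 - 26)/2 = 19.00
Then: q₂* = (64 - 26 - 19.0)/2 = 9.50
Leader has first-mover advantage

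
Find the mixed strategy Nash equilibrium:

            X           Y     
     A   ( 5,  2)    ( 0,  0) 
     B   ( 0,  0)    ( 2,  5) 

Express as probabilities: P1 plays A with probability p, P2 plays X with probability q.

p = 0.7143, q = 0.2857

Work:
Find probabilities that make opponent indifferent:
P2 chooses q to make P1 indifferent between A and B
P1 chooses p to make P2 indifferent between X and Y
Mixed NE: P1 plays (A: 0.7143, B: 0.2857), P2 plays (X: 0.2857, Y: 0.7143)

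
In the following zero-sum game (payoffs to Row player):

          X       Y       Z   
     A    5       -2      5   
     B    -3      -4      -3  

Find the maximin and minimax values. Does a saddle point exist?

Maximin = -2, Minimax = -2, Saddle: True

Work:
Row minimums: [-2, -4] → maximin = -2
Column maximums: [5, -2, 5] → minimax = -2
Saddle point exists! Game value = -2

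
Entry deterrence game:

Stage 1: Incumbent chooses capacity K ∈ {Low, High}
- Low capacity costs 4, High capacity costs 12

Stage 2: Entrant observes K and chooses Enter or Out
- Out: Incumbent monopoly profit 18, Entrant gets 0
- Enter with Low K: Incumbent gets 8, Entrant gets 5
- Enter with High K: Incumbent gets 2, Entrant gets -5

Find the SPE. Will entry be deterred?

SPE: (High, Enter|Low, Out|High); Entry deterred. Incumbent net profit = 6

Work:
After Low K: Entrant enters (5 > 0)
After High K: Entrant stays out (-5 < 0)
Incumbent: Low → 8−4=4, High → 18−12=6
Incumbent chooses High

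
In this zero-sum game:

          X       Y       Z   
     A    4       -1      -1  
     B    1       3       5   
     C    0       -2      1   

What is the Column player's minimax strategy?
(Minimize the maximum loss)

Column should play Y, value = 3

Work:
Column player minimizes Row's maximum payoff:
Column X: max payoff to Row = 4
Column Y: max payoff to Row = 3
Column Z: max payoff to Row = 5
Minimum is 3, achieved by column Y.
Minimax strategy: Y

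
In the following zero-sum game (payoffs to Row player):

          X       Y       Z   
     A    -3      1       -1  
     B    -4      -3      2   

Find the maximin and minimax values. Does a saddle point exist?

Maximin = -3, Minimax = -3, Saddle: True

Work:
Row minimums: [-3, -4] → maximin = -3
Column maximums: [-3, 1, 2] → minimax = -3
Saddle point exists! Game value = -3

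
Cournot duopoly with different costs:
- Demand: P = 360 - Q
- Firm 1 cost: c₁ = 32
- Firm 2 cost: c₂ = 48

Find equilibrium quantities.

q₁* = 114.67, q₂* = 98.67

Work:
Reaction: q₁ = (360 - 32 - q₂)/2
Reaction: q₂ = (360 - 48 - q₁)/2
Solve simultaneously:
q₁* = (360 - 2×32 + 48)/3 = 114.67
q₂* = (360 - 2×48 + 32)/3 = 98.67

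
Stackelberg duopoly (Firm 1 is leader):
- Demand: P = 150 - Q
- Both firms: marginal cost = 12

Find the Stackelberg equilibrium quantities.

q₁* (leader) = 69.0, q₂* (follower) = 34.5

Work:
Follower's reaction: q₂ = (a - c - q₁)/2
Leader substitutes: π₁ = q₁·(a - q₁ - (a-c-q₁)/2 - c)
FOC: q₁* = (150 - 12)/2 = 69.00
Then: q₂* = (150 - 12 - 69.0)/2 = 34.50
Leader has first-mover advantage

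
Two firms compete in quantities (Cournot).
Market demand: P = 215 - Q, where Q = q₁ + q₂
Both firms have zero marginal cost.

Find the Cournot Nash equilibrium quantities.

q₁* = q₂* = 71.67; P* = 71.67

Work:
Profit: π_i = P·q_i = (a - q_i - q_j)·q_i
FOC: ∂π_i/∂q_i = a - 2q_i - q_j = 0
Reaction function: q_i = (215 - q_j)/2
Symmetry: q* = 215/3 = 71.67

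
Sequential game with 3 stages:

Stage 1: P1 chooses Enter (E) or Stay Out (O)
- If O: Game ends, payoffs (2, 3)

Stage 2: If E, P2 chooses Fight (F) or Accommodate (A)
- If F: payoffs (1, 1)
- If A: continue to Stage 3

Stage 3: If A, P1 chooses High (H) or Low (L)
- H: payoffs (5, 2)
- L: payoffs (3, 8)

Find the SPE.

SPE: (E, A, H); Outcome (5, 2)

Work:
Stage 3: P1 chooses H (5 vs 3)
Stage 2: P2: F->1, A->2 (anticipating H). Choose A
Stage 1: P1: O->2, E->5 (anticipating A, H). Choose E
SPE path: E -> A -> H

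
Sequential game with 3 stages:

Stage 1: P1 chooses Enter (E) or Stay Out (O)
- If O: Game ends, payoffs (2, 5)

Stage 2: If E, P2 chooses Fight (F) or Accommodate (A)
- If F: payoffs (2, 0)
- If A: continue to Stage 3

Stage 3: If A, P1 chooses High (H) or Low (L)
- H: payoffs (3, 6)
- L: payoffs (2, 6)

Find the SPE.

SPE: (E, A, H); Outcome (3, 6)

Work:
Stage 3: P1 chooses H (3 vs 2)
Stage 2: P2: F->0, A->6 (anticipating H). Choose A
Stage 1: P1: O->2, E->3 (anticipating A, H). Choose E
SPE path: E -> A -> H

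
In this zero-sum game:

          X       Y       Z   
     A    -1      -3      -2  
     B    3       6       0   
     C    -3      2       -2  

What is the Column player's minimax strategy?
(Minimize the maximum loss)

Column should play Z, value = 0

Work:
Column player minimizes Row's maximum payoff:
Column X: max payoff to Row = 3
Column Y: max payoff to Row = 6
Column Z: max payoff to Row = 0
Minimum is 0, achieved by column Z.
Minimax strategy: Z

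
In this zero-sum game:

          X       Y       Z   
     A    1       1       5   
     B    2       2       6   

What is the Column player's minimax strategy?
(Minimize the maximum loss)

Column should play X or Y (all achieve the minimum), value = 2

Work:
Column player minimizes Row's maximum payoff:
Column X: max payoff to Row = 2
Column Y: max payoff to Row = 2
Column Z: max payoff to Row = 6
Minimum is 2, achieved by columns X, Y (tied).
Each of X or Y is a minimax strategy.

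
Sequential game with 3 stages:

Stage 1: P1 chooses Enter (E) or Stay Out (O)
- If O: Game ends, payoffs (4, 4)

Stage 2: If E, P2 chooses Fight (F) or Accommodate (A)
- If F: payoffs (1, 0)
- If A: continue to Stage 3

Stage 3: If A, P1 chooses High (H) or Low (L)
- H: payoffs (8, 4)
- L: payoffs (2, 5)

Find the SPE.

SPE: (E, A, H); Outcome (8, 4)

Work:
Stage 3: P1 chooses H (8 vs 2)
Stage 2: P2: F->0, A->4 (anticipating H). Choose A
Stage 1: P1: O->4, E->8 (anticipating A, H). Choose E
SPE path: E -> A -> H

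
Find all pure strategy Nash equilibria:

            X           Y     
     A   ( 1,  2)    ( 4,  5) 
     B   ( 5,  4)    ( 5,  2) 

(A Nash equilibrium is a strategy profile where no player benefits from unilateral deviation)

Nash equilibrium: (B, X)

Work:
Best responses:
  P1 vs X: payoffs [1, 5] → best response B (payoff 5)
  P1 vs Y: payoffs [4, 5] → best response B (payoff 5)
  P2 vs A: payoffs [2, 5] → best response Y (payoff 5)
  P2 vs B: payoffs [4, 2] → best response X (payoff 4)
Mutual best responses: (B,X) → Nash equilibria.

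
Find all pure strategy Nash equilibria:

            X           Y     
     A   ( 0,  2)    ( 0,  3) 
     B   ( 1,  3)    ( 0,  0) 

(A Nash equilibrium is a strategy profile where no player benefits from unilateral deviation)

Nash equilibrium: (A, Y), (B, X)

Work:
Best responses:
  P1 vs X: payoffs [0, 1] → best response B (payoff 1)
  P1 vs Y: payoffs [0, 0] → best response A/B (payoff 0)
  P2 vs A: payoffs [2, 3] → best response Y (payoff 3)
  P2 vs B: payoffs [3, 0] → best response X (payoff 3)
Mutual best responses: (A,Y), (B,X) → Nash equilibria.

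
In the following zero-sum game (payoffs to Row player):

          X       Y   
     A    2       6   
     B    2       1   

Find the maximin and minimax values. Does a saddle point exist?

Maximin = 2, Minimax = 2, Saddle: True

Work:
Row minimums: [2, 1] → maximin = 2
Column maximums: [2, 6] → minimax = 2
Saddle point exists! Game value = 2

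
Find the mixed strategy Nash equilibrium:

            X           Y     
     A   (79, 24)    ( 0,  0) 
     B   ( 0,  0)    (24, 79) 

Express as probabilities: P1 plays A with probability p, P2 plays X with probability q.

p = 0.767, q = 0.233

Work:
Find probabilities that make opponent indifferent:
P2 chooses q to make P1 indifferent between A and B
P1 chooses p to make P2 indifferent between X and Y
Mixed NE: P1 plays (A: 0.767, B: 0.233), P2 plays (X: 0.233, Y: 0.767)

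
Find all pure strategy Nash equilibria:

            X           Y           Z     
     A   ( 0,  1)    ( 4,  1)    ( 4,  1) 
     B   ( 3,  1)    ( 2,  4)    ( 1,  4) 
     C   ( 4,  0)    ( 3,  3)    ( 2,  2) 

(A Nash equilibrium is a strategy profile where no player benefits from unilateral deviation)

Nash equilibrium: (A, Y), (A, Z)

Work:
Best responses:
  P1 vs X: payoffs [0, 3, 4] → best response C (payoff 4)
  P1 vs Y: payoffs [4, 2, 3] → best response A (payoff 4)
  P1 vs Z: payoffs [4, 1, 2] → best response A (payoff 4)
  P2 vs A: payoffs [1, 1, 1] → best response X/Y/Z (payoff 1)
  P2 vs B: payoffs [1, 4, 4] → best response Y/Z (payoff 4)
  P2 vs C: payoffs [0, 3, 2] → best response Y (payoff 3)
Mutual best responses: (A,Y), (A,Z) → Nash equilibria.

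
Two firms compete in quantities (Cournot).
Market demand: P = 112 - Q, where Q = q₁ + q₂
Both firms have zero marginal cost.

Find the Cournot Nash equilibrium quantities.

q₁* = q₂* = 37.33; P* = 37.33

Work:
Profit: π_i = P·q_i = (a - q_i - q_j)·q_i
FOC: ∂π_i/∂q_i = a - 2q_i - q_j = 0
Reaction function: q_i = (112 - q_j)/2
Symmetry: q* = 112/3 = 37.33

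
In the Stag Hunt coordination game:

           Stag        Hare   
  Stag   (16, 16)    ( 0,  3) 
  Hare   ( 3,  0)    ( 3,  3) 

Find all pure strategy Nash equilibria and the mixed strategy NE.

Pure NE: (Stag, Stag) and (Hare, Hare); Mixed NE: p = 0.1875, q = 0.1875

Work:
Check pure NE:
(Stag, Stag): (16, 16) - no unilateral deviation beneficial
(Hare, Hare): (3, 3) - no unilateral deviation beneficial
Mixed NE: P1 plays Stag with p = 0.1875, P2 plays Stag with q = 0.1875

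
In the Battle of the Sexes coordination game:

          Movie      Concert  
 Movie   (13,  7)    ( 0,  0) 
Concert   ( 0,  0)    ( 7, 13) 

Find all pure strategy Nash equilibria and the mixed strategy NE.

Pure NE: (Movie, Movie) and (Concert, Concert); Mixed NE: p = 0.65, q = 0.35

Work:
Check pure NE:
(Movie, Movie): (13, 7) - no unilateral deviation beneficial
(Concert, Concert): (7, 13) - no unilateral deviation beneficial
Mixed NE: P1 plays Movie with p = 0.65, P2 plays Movie with q = 0.35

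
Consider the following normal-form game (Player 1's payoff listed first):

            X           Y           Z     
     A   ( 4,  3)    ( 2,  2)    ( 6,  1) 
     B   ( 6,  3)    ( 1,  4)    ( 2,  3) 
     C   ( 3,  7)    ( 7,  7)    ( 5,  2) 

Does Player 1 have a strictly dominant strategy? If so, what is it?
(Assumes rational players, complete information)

No strictly dominant strategy exists for Player 1

Work:
A strategy strictly dominates another if it gives a strictly higher payoff against every opponent action. Compare each pair of P1's strategies column-by-column:
  A vs B: [4 vs 6, 2 vs 1, 6 vs 2] → A does not strictly dominate B (column X: 4 ≤ 6)
  A vs C: [4 vs 3, 2 vs 7, 6 vs 5] → A does not strictly dominate C (column Y: 2 ≤ 7)
  B vs A: [6 vs 4, 1 vs 2, 2 vs 6] → B does not strictly dominate A (column Y: 1 ≤ 2)
  B vs C: [6 vs 3, 1 vs 7, 2 vs 5] → B does not strictly dominate C (column Y: 1 ≤ 7)
  C vs A: [3 vs 4, 7 vs 2, 5 vs 6] → C does not strictly dominate A (column X: 3 ≤ 4)
  C vs B: [3 vs 6, 7 vs 1, 5 vs 2] → C does not strictly dominate B (column X: 3 ≤ 6)
No single strategy strictly dominates all others → no strictly dominant strategy.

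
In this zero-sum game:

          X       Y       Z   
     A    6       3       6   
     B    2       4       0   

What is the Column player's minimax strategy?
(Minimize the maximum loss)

Column should play Y, value = 4

Work:
Column player minimizes Row's maximum payoff:
Column X: max payoff to Row = 6
Column Y: max payoff to Row = 4
Column Z: max payoff to Row = 6
Minimum is 4, achieved by column Y.
Minimax strategy: Y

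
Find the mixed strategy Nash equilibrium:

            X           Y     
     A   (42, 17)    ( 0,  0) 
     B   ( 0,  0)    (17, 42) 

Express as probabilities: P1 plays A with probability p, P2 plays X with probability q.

p = 0.7119, q = 0.2881

Work:
Find probabilities that make opponent indifferent:
P2 chooses q to make P1 indifferent between A and B
P1 chooses p to make P2 indifferent between X and Y
Mixed NE: P1 plays (A: 0.7119, B: 0.2881), P2 plays (X: 0.2881, Y: 0.7119)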